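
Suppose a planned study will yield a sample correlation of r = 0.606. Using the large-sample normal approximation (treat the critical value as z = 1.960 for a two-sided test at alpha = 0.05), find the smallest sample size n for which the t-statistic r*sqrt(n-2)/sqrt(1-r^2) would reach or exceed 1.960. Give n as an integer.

9

r√(n−2)/√(1−r²) ≥ 1.960  ⇔  n−2 ≥ (1.960)²·(1−r²)/r²
(1−r²)/r² = (1−0.367236)/0.367236 = 1.7230
n ≥ 2 + 3.8416·1.7230 = 2 + 6.6191 = 8.6191
⌈8.6191⌉ = 9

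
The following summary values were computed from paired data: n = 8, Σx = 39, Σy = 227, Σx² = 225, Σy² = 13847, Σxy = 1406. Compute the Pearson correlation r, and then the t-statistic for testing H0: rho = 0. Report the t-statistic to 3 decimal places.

S_xy = nΣxy − ΣxΣy = 8·1406 − 39·227 = 11248 − 8853 = 2395
S_xx = nΣx² − (Σx)² = 8·225 − 39² = 1800 − 1521 = 279
S_yy = nΣy² − (Σy)² = 8·13847 − 227² = 110776 − 51529 = 59247
r = S_xy / √(S_xx·S_yy) = 2395 / √(279·59247) = 2395 / √16529913 = 2395 / 4065.6996 = 0.5891
t = r·√(n−2)/√(1−r²) = 0.5891·√6 / √(1−0.347039) = 1.442994 / 0.808060 = 1.786

1.786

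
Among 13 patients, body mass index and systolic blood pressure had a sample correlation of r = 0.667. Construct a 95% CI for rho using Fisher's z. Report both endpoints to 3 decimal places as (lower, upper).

(0.183, 0.891)

z_r = atanh(0.667) = 0.805319;  SE = 1/√(n−3) = 1/√10 = 0.316228
z-limits: 0.805319 ± 1.960·0.316228 = 0.805319 ± 0.619807 = [0.185512, 1.425126]
ρ-limits: (tanh 0.185512, tanh 1.425126) = (0.183, 0.891)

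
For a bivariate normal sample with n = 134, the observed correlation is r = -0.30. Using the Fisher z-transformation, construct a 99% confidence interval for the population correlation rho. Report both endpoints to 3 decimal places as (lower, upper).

z_r = atanh(-0.30) = -0.309520;  SE = 1/√(n−3) = 1/√131 = 0.087370
z-limits: -0.309520 ± 2.576·0.087370 = -0.309520 ± 0.225065 = [-0.534585, -0.084455]
ρ-limits: (tanh -0.534585, tanh -0.084455) = (-0.489, -0.084)

(-0.489, -0.084)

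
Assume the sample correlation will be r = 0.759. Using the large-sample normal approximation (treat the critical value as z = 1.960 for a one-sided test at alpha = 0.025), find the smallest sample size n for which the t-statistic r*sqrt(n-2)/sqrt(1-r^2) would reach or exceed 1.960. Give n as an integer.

5

r√(n−2)/√(1−r²) ≥ 1.960  ⇔  n−2 ≥ (1.960)²·(1−r²)/r²
(1−r²)/r² = (1−0.576081)/0.576081 = 0.7359
n ≥ 2 + 3.8416·0.7359 = 2 + 2.8270 = 4.8270
⌈4.8270⌉ = 5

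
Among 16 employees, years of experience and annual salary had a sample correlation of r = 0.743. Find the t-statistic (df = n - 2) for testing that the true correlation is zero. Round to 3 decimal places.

4.154

1 − r² = 1 − 0.552049 = 0.447951;  √(1−r²) = 0.669291
√(n−2) = √14 = 3.741657
t = r·√(n−2)/√(1−r²) = 0.743 · 3.741657 / 0.669291 = 4.154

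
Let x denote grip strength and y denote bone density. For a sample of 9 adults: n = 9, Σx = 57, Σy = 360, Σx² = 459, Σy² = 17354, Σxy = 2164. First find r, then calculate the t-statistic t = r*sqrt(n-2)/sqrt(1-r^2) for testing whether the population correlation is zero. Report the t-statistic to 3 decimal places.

Numerator: nΣxy − (Σx)(Σy) = 9·2164 − (57)(360) = -1044
Denominator: √[(nΣx²−(Σx)²)(nΣy²−(Σy)²)]
  nΣx²−(Σx)² = 9·459 − 3249 = 882;  nΣy²−(Σy)² = 9·17354 − 129600 = 26586
  √(882·26586) = √23448852 = 4842.4015
r = -1044 / 4842.4015 = -0.2156
t = r·√(n−2)/√(1−r²) = -0.2156·√7 / √(1−0.046483) = -0.570424 / 0.976482 = -0.584

-0.584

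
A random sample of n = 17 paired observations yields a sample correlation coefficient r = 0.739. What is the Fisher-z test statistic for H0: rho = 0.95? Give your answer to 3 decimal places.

-3.306

Fisher z: atanh(0.739) = 0.948273, atanh(0.95) = 1.831781
z = (z_r − z_0)·√(n−3) = (0.948273 − 1.831781)·√14 = -0.883508 · 3.741657 = -3.306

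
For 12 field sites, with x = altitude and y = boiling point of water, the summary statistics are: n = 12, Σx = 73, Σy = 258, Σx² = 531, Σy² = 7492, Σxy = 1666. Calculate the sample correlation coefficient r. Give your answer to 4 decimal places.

Numerator: nΣxy − (Σx)(Σy) = 12·1666 − (73)(258) = 1158
Denominator: √[(nΣx²−(Σx)²)(nΣy²−(Σy)²)]
  nΣx²−(Σx)² = 12·531 − 5329 = 1043;  nΣy²−(Σy)² = 12·7492 − 66564 = 23340
  √(1043·23340) = √24343620 = 4933.9254
r = 1158 / 4933.9254 = 0.2347

0.2347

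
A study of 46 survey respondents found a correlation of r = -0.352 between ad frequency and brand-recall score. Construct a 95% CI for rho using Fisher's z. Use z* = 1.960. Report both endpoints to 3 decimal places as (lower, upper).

(-0.583, -0.069)

z_r = atanh(-0.352) = -0.367725;  SE = 1/√(n−3) = 1/√43 = 0.152499
z-limits: -0.367725 ± 1.960·0.152499 = -0.367725 ± 0.298898 = [-0.666623, -0.068827]
ρ-limits: (tanh -0.666623, tanh -0.068827) = (-0.583, -0.069)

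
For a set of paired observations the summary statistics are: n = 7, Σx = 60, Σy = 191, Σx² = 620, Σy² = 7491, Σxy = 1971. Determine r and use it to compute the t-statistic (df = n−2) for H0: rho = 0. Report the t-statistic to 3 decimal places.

2.074

Numerator: nΣxy − (Σx)(Σy) = 7·1971 − (60)(191) = 2337
Denominator: √[(nΣx²−(Σx)²)(nΣy²−(Σy)²)]
  nΣx²−(Σx)² = 7·620 − 3600 = 740;  nΣy²−(Σy)² = 7·7491 − 36481 = 15956
  √(740·15956) = √11807440 = 3436.1956
r = 2337 / 3436.1956 = 0.6801
t = r·√(n−2)/√(1−r²) = 0.6801·√5 / √(1−0.462536) = 1.520750 / 0.733119 = 2.074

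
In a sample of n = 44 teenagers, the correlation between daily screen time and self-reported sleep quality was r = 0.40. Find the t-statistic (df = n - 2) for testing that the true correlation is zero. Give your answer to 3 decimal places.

2.828

t = r·√(n−2) / √(1−r²) with r = 0.40, n = 44
  = 0.40·√42 / √(1 − 0.1600)
  = 0.40·6.480741 / 0.916515
  = 2.592296 / 0.916515 = 2.828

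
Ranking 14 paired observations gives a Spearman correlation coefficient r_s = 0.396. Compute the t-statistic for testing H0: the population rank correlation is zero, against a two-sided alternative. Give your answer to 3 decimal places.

1.494

1 − r_s² = 1 − 0.156816 = 0.843184;  √(1−r_s²) = 0.918251
√(n−2) = √12 = 3.464102
t = r_s·√(n−2)/√(1−r_s²) = 0.396 · 3.464102 / 0.918251 = 1.494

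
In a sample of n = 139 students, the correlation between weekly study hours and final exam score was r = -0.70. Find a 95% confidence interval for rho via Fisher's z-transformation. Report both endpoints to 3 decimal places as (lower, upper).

(-0.776, -0.604)

z_r = atanh(-0.70) = -0.867301;  SE = 1/√(n−3) = 1/√136 = 0.085749
z-limits: -0.867301 ± 1.960·0.085749 = -0.867301 ± 0.168068 = [-1.035369, -0.699233]
ρ-limits: (tanh -1.035369, tanh -0.699233) = (-0.776, -0.604)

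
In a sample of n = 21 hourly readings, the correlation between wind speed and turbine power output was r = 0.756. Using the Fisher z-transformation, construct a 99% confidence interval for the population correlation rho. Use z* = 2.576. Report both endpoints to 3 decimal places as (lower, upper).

(0.362, 0.921)

Fisher z: z_r = atanh(r) = ½·ln((1+0.756)/(1−0.756)) = 0.986813
SE(z) = 1/√(n−3) = 1/√18 = 0.235702
99% ⇒ z* = 2.576; margin = 2.576·0.235702 = 0.607168
CI on z-scale: (0.379645, 1.593981)
Back-transform: tanh(0.379645) = 0.362399, tanh(1.593981) = 0.920757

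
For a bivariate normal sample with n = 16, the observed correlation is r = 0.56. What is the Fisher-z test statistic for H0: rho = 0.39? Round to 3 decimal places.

0.797

z_r = atanh(0.56) = 0.632833,  z_0 = atanh(0.39) = 0.411800
SE = 1/√(n−3) = 1/√13 = 0.277350
z = (z_r − z_0)/SE = (0.632833 − 0.411800) / 0.277350 = 0.221033 / 0.277350 = 0.797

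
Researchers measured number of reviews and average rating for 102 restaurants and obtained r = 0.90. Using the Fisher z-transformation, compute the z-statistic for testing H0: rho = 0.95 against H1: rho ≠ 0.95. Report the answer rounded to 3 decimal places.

Fisher z: atanh(0.90) = 1.472219, atanh(0.95) = 1.831781
z = (z_r − z_0)·√(n−3) = (1.472219 − 1.831781)·√99 = -0.359562 · 9.949874 = -3.578

-3.578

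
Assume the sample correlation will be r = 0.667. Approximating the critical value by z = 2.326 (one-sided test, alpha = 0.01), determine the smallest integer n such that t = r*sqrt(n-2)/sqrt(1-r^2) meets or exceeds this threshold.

r√(n−2)/√(1−r²) ≥ 2.326  ⇔  n−2 ≥ (2.326)²·(1−r²)/r²
(1−r²)/r² = (1−0.444889)/0.444889 = 1.2478
n ≥ 2 + 5.410276·1.2478 = 2 + 6.7509 = 8.7509
⌈8.7509⌉ = 9

9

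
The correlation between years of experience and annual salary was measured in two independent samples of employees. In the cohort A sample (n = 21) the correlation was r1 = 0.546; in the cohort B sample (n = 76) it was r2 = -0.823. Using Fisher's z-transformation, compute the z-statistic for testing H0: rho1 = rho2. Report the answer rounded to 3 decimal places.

z1 = atanh(0.546) = 0.612665,  z2 = atanh(-0.823) = -1.166045
SE = √(1/(n1−3) + 1/(n2−3)) = √(1/18 + 1/73) = √(0.0555556 + 0.0136986) = √0.0692542 = 0.263162
z = (z1 − z2)/SE = (0.612665 − (-1.166045)) / 0.263162 = 1.778710 / 0.263162 = 6.759

6.759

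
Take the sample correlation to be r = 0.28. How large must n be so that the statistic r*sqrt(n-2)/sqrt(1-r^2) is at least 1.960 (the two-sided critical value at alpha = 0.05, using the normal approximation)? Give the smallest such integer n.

48

Need r·√(n−2)/√(1−r²) ≥ 1.960
√(n−2) ≥ 1.960·√(1−0.0784) / 0.28 = 1.960·0.960000 / 0.28 = 6.7200
n−2 ≥ 45.1584  ⇒  n ≥ 47.1584
Smallest integer n = 48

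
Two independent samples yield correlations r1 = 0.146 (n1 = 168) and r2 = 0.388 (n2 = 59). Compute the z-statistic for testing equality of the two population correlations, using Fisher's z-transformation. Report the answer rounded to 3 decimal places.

z1 = atanh(0.146) = 0.147051,  z2 = atanh(0.388) = 0.409443
SE = √(1/(n1−3) + 1/(n2−3)) = √(1/165 + 1/56) = √(0.0060606 + 0.0178571) = √0.0239177 = 0.154653
z = (z1 − z2)/SE = (0.147051 − 0.409443) / 0.154653 = -0.262392 / 0.154653 = -1.697

-1.697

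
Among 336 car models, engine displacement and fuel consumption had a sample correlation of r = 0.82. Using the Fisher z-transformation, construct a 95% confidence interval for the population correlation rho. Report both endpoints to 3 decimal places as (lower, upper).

(0.782, 0.852)

Fisher z: z_r = atanh(r) = ½·ln((1+0.82)/(1−0.82)) = 1.156817
SE(z) = 1/√(n−3) = 1/√333 = 0.054800
95% ⇒ z* = 1.960; margin = 1.960·0.054800 = 0.107408
CI on z-scale: (1.049409, 1.264225)
Back-transform: tanh(1.049409) = 0.781576, tanh(1.264225) = 0.852225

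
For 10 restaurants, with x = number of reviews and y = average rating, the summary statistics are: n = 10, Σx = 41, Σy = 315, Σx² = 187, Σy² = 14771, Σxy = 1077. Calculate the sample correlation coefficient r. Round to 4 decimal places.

S_xy = nΣxy − ΣxΣy = 10·1077 − 41·315 = 10770 − 12915 = -2145
S_xx = nΣx² − (Σx)² = 10·187 − 41² = 1870 − 1681 = 189
S_yy = nΣy² − (Σy)² = 10·14771 − 315² = 147710 − 99225 = 48485
r = S_xy / √(S_xx·S_yy) = -2145 / √(189·48485) = -2145 / √9163665 = -2145 / 3027.1546 = -0.7086

-0.7086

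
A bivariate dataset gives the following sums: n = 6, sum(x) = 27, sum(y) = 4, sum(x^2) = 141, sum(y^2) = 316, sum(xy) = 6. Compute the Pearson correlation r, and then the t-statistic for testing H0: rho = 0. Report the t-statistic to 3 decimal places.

Numerator: nΣxy − (Σx)(Σy) = 6·6 − (27)(4) = -72
Denominator: √[(nΣx²−(Σx)²)(nΣy²−(Σy)²)]
  nΣx²−(Σx)² = 6·141 − 729 = 117;  nΣy²−(Σy)² = 6·316 − 16 = 1880
  √(117·1880) = √219960 = 468.9989
r = -72 / 468.9989 = -0.1535
t = r·√(n−2)/√(1−r²) = -0.1535·√4 / √(1−0.023562) = -0.307000 / 0.988149 = -0.311

-0.311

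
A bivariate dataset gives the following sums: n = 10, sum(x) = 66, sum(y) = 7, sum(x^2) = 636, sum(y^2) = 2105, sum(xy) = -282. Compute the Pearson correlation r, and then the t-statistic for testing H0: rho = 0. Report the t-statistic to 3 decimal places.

-1.659

Numerator: nΣxy − (Σx)(Σy) = 10·(-282) − (66)(7) = -3282
Denominator: √[(nΣx²−(Σx)²)(nΣy²−(Σy)²)]
  nΣx²−(Σx)² = 10·636 − 4356 = 2004;  nΣy²−(Σy)² = 10·2105 − 49 = 21001
  √(2004·21001) = √42086004 = 6487.3727
r = -3282 / 6487.3727 = -0.5059
t = r·√(n−2)/√(1−r²) = -0.5059·√8 / √(1−0.255935) = -1.430901 / 0.862592 = -1.659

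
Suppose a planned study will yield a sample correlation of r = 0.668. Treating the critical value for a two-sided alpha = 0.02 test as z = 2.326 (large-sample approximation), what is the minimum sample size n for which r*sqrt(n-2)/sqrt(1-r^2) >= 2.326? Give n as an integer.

r√(n−2)/√(1−r²) ≥ 2.326  ⇔  n−2 ≥ (2.326)²·(1−r²)/r²
(1−r²)/r² = (1−0.446224)/0.446224 = 1.2410
n ≥ 2 + 5.410276·1.2410 = 2 + 6.7142 = 8.7142
⌈8.7142⌉ = 9

9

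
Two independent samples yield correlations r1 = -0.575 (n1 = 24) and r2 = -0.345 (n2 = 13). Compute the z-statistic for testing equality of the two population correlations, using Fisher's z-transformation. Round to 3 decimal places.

z1 = atanh(-0.575) = -0.654961,  z2 = atanh(-0.345) = -0.359757
SE = √(1/(n1−3) + 1/(n2−3)) = √(1/21 + 1/10) = √(0.0476190 + 0.1000000) = √0.1476190 = 0.384212
z = (z1 − z2)/SE = (-0.654961 − (-0.359757)) / 0.384212 = -0.295204 / 0.384212 = -0.768

-0.768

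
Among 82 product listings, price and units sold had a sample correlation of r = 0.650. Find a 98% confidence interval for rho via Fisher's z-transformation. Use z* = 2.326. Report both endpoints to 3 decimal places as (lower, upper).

(0.473, 0.777)

Fisher z: z_r = atanh(r) = ½·ln((1+0.650)/(1−0.650)) = 0.775299
SE(z) = 1/√(n−3) = 1/√79 = 0.112509
98% ⇒ z* = 2.326; margin = 2.326·0.112509 = 0.261696
CI on z-scale: (0.513603, 1.036995)
Back-transform: tanh(0.513603) = 0.472748, tanh(1.036995) = 0.776699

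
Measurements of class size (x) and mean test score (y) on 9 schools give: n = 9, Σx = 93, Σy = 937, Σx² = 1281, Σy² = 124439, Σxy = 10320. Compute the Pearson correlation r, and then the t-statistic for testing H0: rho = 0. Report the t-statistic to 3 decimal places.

Numerator: nΣxy − (Σx)(Σy) = 9·10320 − (93)(937) = 5739
Denominator: √[(nΣx²−(Σx)²)(nΣy²−(Σy)²)]
  nΣx²−(Σx)² = 9·1281 − 8649 = 2880;  nΣy²−(Σy)² = 9·124439 − 877969 = 241982
  √(2880·241982) = √696908160 = 26399.0182
r = 5739 / 26399.0182 = 0.2174
t = r·√(n−2)/√(1−r²) = 0.2174·√7 / √(1−0.047263) = 0.575186 / 0.976082 = 0.589

0.589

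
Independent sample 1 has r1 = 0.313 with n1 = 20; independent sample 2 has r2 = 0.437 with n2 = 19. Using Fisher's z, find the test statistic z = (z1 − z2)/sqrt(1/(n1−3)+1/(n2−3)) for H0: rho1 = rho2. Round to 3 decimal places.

z1 = atanh(0.313) = 0.323868,  z2 = atanh(0.437) = 0.468517
SE = √(1/(n1−3) + 1/(n2−3)) = √(1/17 + 1/16) = √(0.0588235 + 0.0625000) = √0.1213235 = 0.348315
z = (z1 − z2)/SE = (0.323868 − 0.468517) / 0.348315 = -0.144649 / 0.348315 = -0.415

-0.415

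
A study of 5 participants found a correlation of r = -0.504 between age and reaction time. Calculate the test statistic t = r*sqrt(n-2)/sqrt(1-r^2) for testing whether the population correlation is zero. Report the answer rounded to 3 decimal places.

1 − r² = 1 − 0.254016 = 0.745984;  √(1−r²) = 0.863704
√(n−2) = √3 = 1.732051
t = r·√(n−2)/√(1−r²) = -0.504 · 1.732051 / 0.863704 = -1.011

-1.011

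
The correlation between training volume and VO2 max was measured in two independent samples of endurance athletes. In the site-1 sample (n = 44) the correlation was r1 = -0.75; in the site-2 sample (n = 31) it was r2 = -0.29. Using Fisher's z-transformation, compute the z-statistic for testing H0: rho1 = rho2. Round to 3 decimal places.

-2.751

z1 = atanh(-0.75) = -0.972955,  z2 = atanh(-0.29) = -0.298566
SE = √(1/(n1−3) + 1/(n2−3)) = √(1/41 + 1/28) = √(0.0243902 + 0.0357143) = √0.0601045 = 0.245162
z = (z1 − z2)/SE = (-0.972955 − (-0.298566)) / 0.245162 = -0.674389 / 0.245162 = -2.751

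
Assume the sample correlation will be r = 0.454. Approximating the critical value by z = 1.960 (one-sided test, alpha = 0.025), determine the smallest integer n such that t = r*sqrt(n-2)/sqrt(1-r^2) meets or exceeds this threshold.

17

r√(n−2)/√(1−r²) ≥ 1.960  ⇔  n−2 ≥ (1.960)²·(1−r²)/r²
(1−r²)/r² = (1−0.206116)/0.206116 = 3.8516
n ≥ 2 + 3.8416·3.8516 = 2 + 14.7963 = 16.7963
⌈16.7963⌉ = 17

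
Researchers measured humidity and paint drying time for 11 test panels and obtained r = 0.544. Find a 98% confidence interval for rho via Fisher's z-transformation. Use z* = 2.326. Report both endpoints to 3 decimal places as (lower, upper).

Fisher z: z_r = atanh(r) = ½·ln((1+0.544)/(1−0.544)) = 0.609819
SE(z) = 1/√(n−3) = 1/√8 = 0.353553
98% ⇒ z* = 2.326; margin = 2.326·0.353553 = 0.822364
CI on z-scale: (-0.212545, 1.432183)
Back-transform: tanh(-0.212545) = -0.209401, tanh(1.432183) = 0.892113

(-0.209, 0.892)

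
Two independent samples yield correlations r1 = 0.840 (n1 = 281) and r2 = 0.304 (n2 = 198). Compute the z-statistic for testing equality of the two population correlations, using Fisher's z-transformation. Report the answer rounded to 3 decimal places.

Fisher z-transforms: z1 = atanh(0.840) = 1.221174, z2 = atanh(0.304) = 0.313921; difference d = 0.907253
Var(d) = 1/278 + 1/195 = 0.0035971 + 0.0051282 = 0.0087253
z = d/√Var(d) = 0.907253 / √0.0087253 = 0.907253 / 0.093409 = 9.713

9.713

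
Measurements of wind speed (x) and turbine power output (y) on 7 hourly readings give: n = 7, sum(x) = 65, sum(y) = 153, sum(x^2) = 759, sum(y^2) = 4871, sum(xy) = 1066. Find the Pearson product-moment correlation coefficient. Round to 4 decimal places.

-0.7281

Numerator: nΣxy − (Σx)(Σy) = 7·1066 − (65)(153) = -2483
Denominator: √[(nΣx²−(Σx)²)(nΣy²−(Σy)²)]
  nΣx²−(Σx)² = 7·759 − 4225 = 1088;  nΣy²−(Σy)² = 7·4871 − 23409 = 10688
  √(1088·10688) = √11628544 = 3410.0651
r = -2483 / 3410.0651 = -0.7281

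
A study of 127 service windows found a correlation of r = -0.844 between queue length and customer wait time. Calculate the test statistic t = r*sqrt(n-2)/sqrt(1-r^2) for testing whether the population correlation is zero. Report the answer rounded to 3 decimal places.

t = r·√(n−2) / √(1−r²) with r = -0.844, n = 127
  = -0.844·√125 / √(1 − 0.712336)
  = -0.844·11.180340 / 0.536343
  = -9.436207 / 0.536343 = -17.594

-17.594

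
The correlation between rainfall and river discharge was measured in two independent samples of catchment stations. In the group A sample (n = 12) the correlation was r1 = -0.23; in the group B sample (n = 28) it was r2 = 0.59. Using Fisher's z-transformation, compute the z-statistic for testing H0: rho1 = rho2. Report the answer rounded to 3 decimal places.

z1 = atanh(-0.23) = -0.234189,  z2 = atanh(0.59) = 0.677666
SE = √(1/(n1−3) + 1/(n2−3)) = √(1/9 + 1/25) = √(0.1111111 + 0.0400000) = √0.1511111 = 0.388730
z = (z1 − z2)/SE = (-0.234189 − 0.677666) / 0.388730 = -0.911855 / 0.388730 = -2.346

-2.346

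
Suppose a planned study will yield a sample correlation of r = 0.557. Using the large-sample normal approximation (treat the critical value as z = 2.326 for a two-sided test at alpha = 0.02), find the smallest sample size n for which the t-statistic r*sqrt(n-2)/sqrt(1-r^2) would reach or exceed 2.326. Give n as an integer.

Need r·√(n−2)/√(1−r²) ≥ 2.326
√(n−2) ≥ 2.326·√(1−0.310249) / 0.557 = 2.326·0.830512 / 0.557 = 3.4682
n−2 ≥ 12.0284  ⇒  n ≥ 14.0284
Smallest integer n = 15

15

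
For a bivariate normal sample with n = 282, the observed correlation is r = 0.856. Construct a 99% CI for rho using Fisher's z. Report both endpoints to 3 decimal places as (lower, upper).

(0.809, 0.892)

Fisher z: z_r = atanh(r) = ½·ln((1+0.856)/(1−0.856)) = 1.278183
SE(z) = 1/√(n−3) = 1/√279 = 0.059868
99% ⇒ z* = 2.576; margin = 2.576·0.059868 = 0.154220
CI on z-scale: (1.123963, 1.432403)
Back-transform: tanh(1.123963) = 0.808943, tanh(1.432403) = 0.892158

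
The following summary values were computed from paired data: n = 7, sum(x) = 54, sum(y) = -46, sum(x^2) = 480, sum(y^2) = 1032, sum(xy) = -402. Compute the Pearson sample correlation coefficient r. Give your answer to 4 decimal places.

-0.2191

S_xy = nΣxy − ΣxΣy = 7·(-402) − 54·(-46) = -2814 − (-2484) = -330
S_xx = nΣx² − (Σx)² = 7·480 − 54² = 3360 − 2916 = 444
S_yy = nΣy² − (Σy)² = 7·1032 − (-46)² = 7224 − 2116 = 5108
r = S_xy / √(S_xx·S_yy) = -330 / √(444·5108) = -330 / √2267952 = -330 / 1505.9721 = -0.2191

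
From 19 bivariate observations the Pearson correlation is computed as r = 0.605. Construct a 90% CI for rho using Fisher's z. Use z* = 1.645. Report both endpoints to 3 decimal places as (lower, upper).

(0.282, 0.805)

z_r = atanh(0.605) = 0.700997;  SE = 1/√(n−3) = 1/√16 = 0.250000
z-limits: 0.700997 ± 1.645·0.250000 = 0.700997 ± 0.411250 = [0.289747, 1.112247]
ρ-limits: (tanh 0.289747, tanh 1.112247) = (0.282, 0.805)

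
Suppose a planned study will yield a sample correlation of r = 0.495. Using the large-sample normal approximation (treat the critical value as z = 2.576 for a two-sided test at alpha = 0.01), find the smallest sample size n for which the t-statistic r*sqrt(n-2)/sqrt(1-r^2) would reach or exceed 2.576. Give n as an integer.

23

Need r·√(n−2)/√(1−r²) ≥ 2.576
√(n−2) ≥ 2.576·√(1−0.245025) / 0.495 = 2.576·0.868893 / 0.495 = 4.5218
n−2 ≥ 20.4467  ⇒  n ≥ 22.4467
Smallest integer n = 23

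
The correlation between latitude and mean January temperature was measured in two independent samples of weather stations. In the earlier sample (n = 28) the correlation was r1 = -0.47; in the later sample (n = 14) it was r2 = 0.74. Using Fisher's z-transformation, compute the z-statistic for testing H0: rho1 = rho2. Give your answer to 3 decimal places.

-4.037

z1 = atanh(-0.47) = -0.510070,  z2 = atanh(0.74) = 0.950479
SE = √(1/(n1−3) + 1/(n2−3)) = √(1/25 + 1/11) = √(0.0400000 + 0.0909091) = √0.1309091 = 0.361814
z = (z1 − z2)/SE = (-0.510070 − 0.950479) / 0.361814 = -1.460549 / 0.361814 = -4.037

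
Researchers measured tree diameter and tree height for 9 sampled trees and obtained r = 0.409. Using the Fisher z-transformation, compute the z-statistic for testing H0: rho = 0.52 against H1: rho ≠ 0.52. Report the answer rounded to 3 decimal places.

-0.348

z_r = atanh(0.409) = 0.434410,  z_0 = atanh(0.52) = 0.576340
SE = 1/√(n−3) = 1/√6 = 0.408248
z = (z_r − z_0)/SE = (0.434410 − 0.576340) / 0.408248 = -0.141930 / 0.408248 = -0.348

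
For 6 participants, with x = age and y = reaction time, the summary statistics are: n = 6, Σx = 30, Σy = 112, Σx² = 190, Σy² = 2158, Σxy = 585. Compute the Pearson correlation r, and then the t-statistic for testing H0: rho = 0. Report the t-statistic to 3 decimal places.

1.099

Numerator: nΣxy − (Σx)(Σy) = 6·585 − (30)(112) = 150
Denominator: √[(nΣx²−(Σx)²)(nΣy²−(Σy)²)]
  nΣx²−(Σx)² = 6·190 − 900 = 240;  nΣy²−(Σy)² = 6·2158 − 12544 = 404
  √(240·404) = √96960 = 311.3840
r = 150 / 311.3840 = 0.4817
t = r·√(n−2)/√(1−r²) = 0.4817·√4 / √(1−0.232035) = 0.963400 / 0.876336 = 1.099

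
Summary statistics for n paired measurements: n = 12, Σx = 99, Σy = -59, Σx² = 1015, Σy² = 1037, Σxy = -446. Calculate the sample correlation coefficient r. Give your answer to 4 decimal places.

0.1059

S_xy = nΣxy − ΣxΣy = 12·(-446) − 99·(-59) = -5352 − (-5841) = 489
S_xx = nΣx² − (Σx)² = 12·1015 − 99² = 12180 − 9801 = 2379
S_yy = nΣy² − (Σy)² = 12·1037 − (-59)² = 12444 − 3481 = 8963
r = S_xy / √(S_xx·S_yy) = 489 / √(2379·8963) = 489 / √21322977 = 489 / 4617.6809 = 0.1059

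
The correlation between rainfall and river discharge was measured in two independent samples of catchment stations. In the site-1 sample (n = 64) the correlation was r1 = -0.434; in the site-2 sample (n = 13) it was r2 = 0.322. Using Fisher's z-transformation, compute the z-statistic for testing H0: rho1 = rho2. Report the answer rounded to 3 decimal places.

z1 = atanh(-0.434) = -0.464814,  z2 = atanh(0.322) = 0.333877
SE = √(1/(n1−3) + 1/(n2−3)) = √(1/61 + 1/10) = √(0.0163934 + 0.1000000) = √0.1163934 = 0.341165
z = (z1 − z2)/SE = (-0.464814 − 0.333877) / 0.341165 = -0.798691 / 0.341165 = -2.341

-2.341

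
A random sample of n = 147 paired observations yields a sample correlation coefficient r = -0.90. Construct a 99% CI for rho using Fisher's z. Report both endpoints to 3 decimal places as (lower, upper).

Fisher z: z_r = atanh(r) = ½·ln((1+(-0.90))/(1−(-0.90))) = -1.472219
SE(z) = 1/√(n−3) = 1/√144 = 0.083333
99% ⇒ z* = 2.576; margin = 2.576·0.083333 = 0.214666
CI on z-scale: (-1.686885, -1.257553)
Back-transform: tanh(-1.686885) = -0.933749, tanh(-1.257553) = -0.850388

(-0.934, -0.850)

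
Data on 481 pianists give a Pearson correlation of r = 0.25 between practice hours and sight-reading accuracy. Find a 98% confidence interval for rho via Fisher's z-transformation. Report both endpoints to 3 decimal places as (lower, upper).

(0.148, 0.347)

z_r = atanh(0.25) = 0.255413;  SE = 1/√(n−3) = 1/√478 = 0.045739
z-limits: 0.255413 ± 2.326·0.045739 = 0.255413 ± 0.106389 = [0.149024, 0.361802]
ρ-limits: (tanh 0.149024, tanh 0.361802) = (0.148, 0.347)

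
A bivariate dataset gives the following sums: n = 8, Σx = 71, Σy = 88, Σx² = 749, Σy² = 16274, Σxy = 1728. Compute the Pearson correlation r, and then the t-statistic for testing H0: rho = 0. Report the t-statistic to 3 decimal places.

2.415

S_xy = nΣxy − ΣxΣy = 8·1728 − 71·88 = 13824 − 6248 = 7576
S_xx = nΣx² − (Σx)² = 8·749 − 71² = 5992 − 5041 = 951
S_yy = nΣy² − (Σy)² = 8·16274 − 88² = 130192 − 7744 = 122448
r = S_xy / √(S_xx·S_yy) = 7576 / √(951·122448) = 7576 / √116448048 = 7576 / 10791.1097 = 0.7021
t = r·√(n−2)/√(1−r²) = 0.7021·√6 / √(1−0.492944) = 1.719787 / 0.712079 = 2.415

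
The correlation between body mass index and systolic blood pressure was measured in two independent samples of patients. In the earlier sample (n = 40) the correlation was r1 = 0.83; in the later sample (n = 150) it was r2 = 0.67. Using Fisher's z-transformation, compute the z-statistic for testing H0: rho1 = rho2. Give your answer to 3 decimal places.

2.052

z1 = atanh(0.83) = 1.188136,  z2 = atanh(0.67) = 0.810743
SE = √(1/(n1−3) + 1/(n2−3)) = √(1/37 + 1/147) = √(0.0270270 + 0.0068027) = √0.0338297 = 0.183929
z = (z1 − z2)/SE = (1.188136 − 0.810743) / 0.183929 = 0.377393 / 0.183929 = 2.052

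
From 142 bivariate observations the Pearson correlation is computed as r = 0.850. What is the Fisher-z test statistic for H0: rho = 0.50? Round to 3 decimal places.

Fisher z: atanh(0.850) = 1.256153, atanh(0.50) = 0.549306
z = (z_r − z_0)·√(n−3) = (1.256153 − 0.549306)·√139 = 0.706847 · 11.789826 = 8.334

8.334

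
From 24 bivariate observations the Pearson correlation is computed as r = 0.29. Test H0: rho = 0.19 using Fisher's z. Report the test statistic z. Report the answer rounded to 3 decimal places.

0.487

z_r = atanh(0.29) = 0.298566,  z_0 = atanh(0.19) = 0.192337
SE = 1/√(n−3) = 1/√21 = 0.218218
z = (z_r − z_0)/SE = (0.298566 − 0.192337) / 0.218218 = 0.106229 / 0.218218 = 0.487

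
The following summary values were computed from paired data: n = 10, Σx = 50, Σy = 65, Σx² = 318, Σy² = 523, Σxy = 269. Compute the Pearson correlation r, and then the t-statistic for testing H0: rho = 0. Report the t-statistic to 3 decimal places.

Numerator: nΣxy − (Σx)(Σy) = 10·269 − (50)(65) = -560
Denominator: √[(nΣx²−(Σx)²)(nΣy²−(Σy)²)]
  nΣx²−(Σx)² = 10·318 − 2500 = 680;  nΣy²−(Σy)² = 10·523 − 4225 = 1005
  √(680·1005) = √683400 = 826.6801
r = -560 / 826.6801 = -0.6774
t = r·√(n−2)/√(1−r²) = -0.6774·√8 / √(1−0.458871) = -1.915977 / 0.735615 = -2.605

-2.605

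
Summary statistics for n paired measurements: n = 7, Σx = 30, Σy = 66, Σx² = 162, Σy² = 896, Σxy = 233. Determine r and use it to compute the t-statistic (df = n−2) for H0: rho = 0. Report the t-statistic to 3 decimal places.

Numerator: nΣxy − (Σx)(Σy) = 7·233 − (30)(66) = -349
Denominator: √[(nΣx²−(Σx)²)(nΣy²−(Σy)²)]
  nΣx²−(Σx)² = 7·162 − 900 = 234;  nΣy²−(Σy)² = 7·896 − 4356 = 1916
  √(234·1916) = √448344 = 669.5849
r = -349 / 669.5849 = -0.5212
t = r·√(n−2)/√(1−r²) = -0.5212·√5 / √(1−0.271649) = -1.165439 / 0.853435 = -1.366

-1.366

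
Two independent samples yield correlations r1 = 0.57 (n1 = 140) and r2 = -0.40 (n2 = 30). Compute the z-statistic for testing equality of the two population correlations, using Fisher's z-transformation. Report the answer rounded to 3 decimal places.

5.087

Fisher z-transforms: z1 = atanh(0.57) = 0.647523, z2 = atanh(-0.40) = -0.423649; difference d = 1.071172
Var(d) = 1/137 + 1/27 = 0.0072993 + 0.0370370 = 0.0443363
z = d/√Var(d) = 1.071172 / √0.0443363 = 1.071172 / 0.210562 = 5.087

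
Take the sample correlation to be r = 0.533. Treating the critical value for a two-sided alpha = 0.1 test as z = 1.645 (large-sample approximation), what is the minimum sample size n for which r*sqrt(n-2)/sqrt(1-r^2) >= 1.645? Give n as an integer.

r√(n−2)/√(1−r²) ≥ 1.645  ⇔  n−2 ≥ (1.645)²·(1−r²)/r²
(1−r²)/r² = (1−0.284089)/0.284089 = 2.5200
n ≥ 2 + 2.706025·2.5200 = 2 + 6.8192 = 8.8192
⌈8.8192⌉ = 9

9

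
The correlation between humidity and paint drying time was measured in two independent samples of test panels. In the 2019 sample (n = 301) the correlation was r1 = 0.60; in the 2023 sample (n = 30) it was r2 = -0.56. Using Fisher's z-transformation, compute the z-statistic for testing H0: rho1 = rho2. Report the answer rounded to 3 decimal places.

6.598

Fisher z-transforms: z1 = atanh(0.60) = 0.693147, z2 = atanh(-0.56) = -0.632833; difference d = 1.325980
Var(d) = 1/298 + 1/27 = 0.0033557 + 0.0370370 = 0.0403927
z = d/√Var(d) = 1.325980 / √0.0403927 = 1.325980 / 0.200979 = 6.598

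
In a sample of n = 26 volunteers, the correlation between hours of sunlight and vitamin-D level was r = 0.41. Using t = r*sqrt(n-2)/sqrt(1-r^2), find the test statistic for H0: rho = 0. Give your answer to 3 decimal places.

1 − r² = 1 − 0.1681 = 0.8319;  √(1−r²) = 0.912086
√(n−2) = √24 = 4.898979
t = r·√(n−2)/√(1−r²) = 0.41 · 4.898979 / 0.912086 = 2.202

2.202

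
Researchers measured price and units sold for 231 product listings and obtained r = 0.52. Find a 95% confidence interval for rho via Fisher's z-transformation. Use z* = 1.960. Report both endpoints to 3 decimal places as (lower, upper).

(0.419, 0.608)

Fisher z: z_r = atanh(r) = ½·ln((1+0.52)/(1−0.52)) = 0.576340
SE(z) = 1/√(n−3) = 1/√228 = 0.066227
95% ⇒ z* = 1.960; margin = 1.960·0.066227 = 0.129805
CI on z-scale: (0.446535, 0.706145)
Back-transform: tanh(0.446535) = 0.419047, tanh(0.706145) = 0.608254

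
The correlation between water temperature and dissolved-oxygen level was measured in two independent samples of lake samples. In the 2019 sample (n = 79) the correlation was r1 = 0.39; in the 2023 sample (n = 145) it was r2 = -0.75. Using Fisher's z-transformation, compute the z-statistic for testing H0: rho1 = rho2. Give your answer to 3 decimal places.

9.743

Fisher z-transforms: z1 = atanh(0.39) = 0.411800, z2 = atanh(-0.75) = -0.972955; difference d = 1.384755
Var(d) = 1/76 + 1/142 = 0.0131579 + 0.0070423 = 0.0202002
z = d/√Var(d) = 1.384755 / √0.0202002 = 1.384755 / 0.142127 = 9.743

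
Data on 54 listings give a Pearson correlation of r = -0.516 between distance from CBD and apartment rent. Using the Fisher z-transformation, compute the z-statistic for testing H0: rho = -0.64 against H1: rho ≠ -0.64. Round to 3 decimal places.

1.338

z_r = atanh(-0.516) = -0.570873,  z_0 = atanh(-0.64) = -0.758174
SE = 1/√(n−3) = 1/√51 = 0.140028
z = (z_r − z_0)/SE = (-0.570873 − (-0.758174)) / 0.140028 = 0.187301 / 0.140028 = 1.338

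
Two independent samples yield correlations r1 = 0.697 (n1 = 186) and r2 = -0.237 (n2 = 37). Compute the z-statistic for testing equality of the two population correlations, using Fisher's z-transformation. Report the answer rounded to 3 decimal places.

5.906

Fisher z-transforms: z1 = atanh(0.697) = 0.861442, z2 = atanh(-0.237) = -0.241593; difference d = 1.103035
Var(d) = 1/183 + 1/34 = 0.0054645 + 0.0294118 = 0.0348763
z = d/√Var(d) = 1.103035 / √0.0348763 = 1.103035 / 0.186752 = 5.906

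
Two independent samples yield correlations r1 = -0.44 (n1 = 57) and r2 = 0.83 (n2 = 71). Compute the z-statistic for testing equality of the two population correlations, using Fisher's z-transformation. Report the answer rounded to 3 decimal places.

Fisher z-transforms: z1 = atanh(-0.44) = -0.472231, z2 = atanh(0.83) = 1.188136; difference d = -1.660367
Var(d) = 1/54 + 1/68 = 0.0185185 + 0.0147059 = 0.0332244
z = d/√Var(d) = -1.660367 / √0.0332244 = -1.660367 / 0.182276 = -9.109

-9.109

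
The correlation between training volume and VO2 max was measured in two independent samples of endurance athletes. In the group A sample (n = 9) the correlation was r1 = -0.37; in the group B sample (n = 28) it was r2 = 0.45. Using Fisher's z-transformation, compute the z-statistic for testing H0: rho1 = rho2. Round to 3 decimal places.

-1.921

Fisher z-transforms: z1 = atanh(-0.37) = -0.388423, z2 = atanh(0.45) = 0.484700; difference d = -0.873123
Var(d) = 1/6 + 1/25 = 0.1666667 + 0.0400000 = 0.2066667
z = d/√Var(d) = -0.873123 / √0.2066667 = -0.873123 / 0.454606 = -1.921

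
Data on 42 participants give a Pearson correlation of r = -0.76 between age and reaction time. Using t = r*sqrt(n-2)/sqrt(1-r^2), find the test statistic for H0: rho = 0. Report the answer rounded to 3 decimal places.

t = r·√(n−2) / √(1−r²) with r = -0.76, n = 42
  = -0.76·√40 / √(1 − 0.5776)
  = -0.76·6.324555 / 0.649923
  = -4.806662 / 0.649923 = -7.396

-7.396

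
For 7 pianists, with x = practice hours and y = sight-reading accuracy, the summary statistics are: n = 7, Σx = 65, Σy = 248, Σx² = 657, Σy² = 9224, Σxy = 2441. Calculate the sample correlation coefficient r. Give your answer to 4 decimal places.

0.9033

Numerator: nΣxy − (Σx)(Σy) = 7·2441 − (65)(248) = 967
Denominator: √[(nΣx²−(Σx)²)(nΣy²−(Σy)²)]
  nΣx²−(Σx)² = 7·657 − 4225 = 374;  nΣy²−(Σy)² = 7·9224 − 61504 = 3064
  √(374·3064) = √1145936 = 1070.4840
r = 967 / 1070.4840 = 0.9033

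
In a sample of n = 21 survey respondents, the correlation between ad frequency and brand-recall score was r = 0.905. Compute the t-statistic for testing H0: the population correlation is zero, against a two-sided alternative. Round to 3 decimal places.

1 − r² = 1 − 0.819025 = 0.180975;  √(1−r²) = 0.425412
√(n−2) = √19 = 4.358899
t = r·√(n−2)/√(1−r²) = 0.905 · 4.358899 / 0.425412 = 9.273

9.273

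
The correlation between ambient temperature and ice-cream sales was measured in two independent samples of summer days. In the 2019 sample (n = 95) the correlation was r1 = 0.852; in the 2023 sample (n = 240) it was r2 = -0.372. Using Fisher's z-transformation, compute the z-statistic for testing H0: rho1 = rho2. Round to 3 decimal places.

13.466

z1 = atanh(0.852) = 1.263405,  z2 = atanh(-0.372) = -0.390742
SE = √(1/(n1−3) + 1/(n2−3)) = √(1/92 + 1/237) = √(0.0108696 + 0.0042194) = √0.0150890 = 0.122837
z = (z1 − z2)/SE = (1.263405 − (-0.390742)) / 0.122837 = 1.654147 / 0.122837 = 13.466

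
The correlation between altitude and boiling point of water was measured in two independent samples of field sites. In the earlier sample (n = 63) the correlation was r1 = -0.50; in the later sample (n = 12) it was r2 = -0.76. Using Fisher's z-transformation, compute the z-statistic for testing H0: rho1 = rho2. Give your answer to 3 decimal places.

z1 = atanh(-0.50) = -0.549306,  z2 = atanh(-0.76) = -0.996215
SE = √(1/(n1−3) + 1/(n2−3)) = √(1/60 + 1/9) = √(0.0166667 + 0.1111111) = √0.1277778 = 0.357460
z = (z1 − z2)/SE = (-0.549306 − (-0.996215)) / 0.357460 = 0.446909 / 0.357460 = 1.250

1.250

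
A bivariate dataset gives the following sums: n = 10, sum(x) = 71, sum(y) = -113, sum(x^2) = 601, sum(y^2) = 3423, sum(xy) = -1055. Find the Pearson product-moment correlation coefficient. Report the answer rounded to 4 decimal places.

-0.5541

Numerator: nΣxy − (Σx)(Σy) = 10·(-1055) − (71)(-113) = -2527
Denominator: √[(nΣx²−(Σx)²)(nΣy²−(Σy)²)]
  nΣx²−(Σx)² = 10·601 − 5041 = 969;  nΣy²−(Σy)² = 10·3423 − 12769 = 21461
  √(969·21461) = √20795709 = 4560.2312
r = -2527 / 4560.2312 = -0.5541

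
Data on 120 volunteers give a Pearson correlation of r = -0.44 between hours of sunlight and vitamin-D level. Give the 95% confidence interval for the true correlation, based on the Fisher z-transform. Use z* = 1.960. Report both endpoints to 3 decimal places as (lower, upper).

(-0.574, -0.283)

Fisher z: z_r = atanh(r) = ½·ln((1+(-0.44))/(1−(-0.44))) = -0.472231
SE(z) = 1/√(n−3) = 1/√117 = 0.092450
95% ⇒ z* = 1.960; margin = 1.960·0.092450 = 0.181202
CI on z-scale: (-0.653433, -0.291029)
Back-transform: tanh(-0.653433) = -0.573977, tanh(-0.291029) = -0.283082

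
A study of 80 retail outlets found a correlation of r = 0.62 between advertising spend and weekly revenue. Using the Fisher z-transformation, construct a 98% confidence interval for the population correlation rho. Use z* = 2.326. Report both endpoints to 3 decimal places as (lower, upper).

(0.430, 0.757)

z_r = atanh(0.62) = 0.725005;  SE = 1/√(n−3) = 1/√77 = 0.113961
z-limits: 0.725005 ± 2.326·0.113961 = 0.725005 ± 0.265073 = [0.459932, 0.990078]
ρ-limits: (tanh 0.459932, tanh 0.990078) = (0.430, 0.757)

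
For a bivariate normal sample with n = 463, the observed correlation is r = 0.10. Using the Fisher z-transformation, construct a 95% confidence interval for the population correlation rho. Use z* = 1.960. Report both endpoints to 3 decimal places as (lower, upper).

z_r = atanh(0.10) = 0.100335;  SE = 1/√(n−3) = 1/√460 = 0.046625
z-limits: 0.100335 ± 1.960·0.046625 = 0.100335 ± 0.091385 = [0.008950, 0.191720]
ρ-limits: (tanh 0.008950, tanh 0.191720) = (0.009, 0.189)

(0.009, 0.189)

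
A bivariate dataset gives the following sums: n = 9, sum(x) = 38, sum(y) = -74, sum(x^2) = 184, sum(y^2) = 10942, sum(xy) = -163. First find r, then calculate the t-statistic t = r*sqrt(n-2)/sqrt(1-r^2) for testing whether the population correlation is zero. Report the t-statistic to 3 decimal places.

Numerator: nΣxy − (Σx)(Σy) = 9·(-163) − (38)(-74) = 1345
Denominator: √[(nΣx²−(Σx)²)(nΣy²−(Σy)²)]
  nΣx²−(Σx)² = 9·184 − 1444 = 212;  nΣy²−(Σy)² = 9·10942 − 5476 = 93002
  √(212·93002) = √19716424 = 4440.3180
r = 1345 / 4440.3180 = 0.3029
t = r·√(n−2)/√(1−r²) = 0.3029·√7 / √(1−0.091748) = 0.801398 / 0.953023 = 0.841

0.841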